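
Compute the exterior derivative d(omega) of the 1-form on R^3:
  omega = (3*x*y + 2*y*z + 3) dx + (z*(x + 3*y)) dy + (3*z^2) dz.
d(omega) = (-3*x - z) dx ∧ dy + (-2*y) dx ∧ dz + (-x - 3*y) dy ∧ dz

For a 1-form omega = sum_i f_i dx_i, the exterior derivative is
  d(omega) = sum_{i < j} (∂f_j/∂x_i - ∂f_i/∂x_j) dx_i ∧ dx_j.
  coefficient of dx ∧ dy: ∂f_2/∂x - ∂f_1/∂y = ∂(z*(x + 3*y))/∂x - ∂(3*x*y + 2*y*z + 3)/∂y = -3*x - z
  coefficient of dx ∧ dz: ∂f_3/∂x - ∂f_1/∂z = ∂(3*z^2)/∂x - ∂(3*x*y + 2*y*z + 3)/∂z = -2*y
  coefficient of dy ∧ dz: ∂f_3/∂y - ∂f_2/∂z = ∂(3*z^2)/∂y - ∂(z*(x + 3*y))/∂z = -x - 3*y
Assembling: d(omega) = (-3*x - z) dx ∧ dy + (-2*y) dx ∧ dz + (-x - 3*y) dy ∧ dz.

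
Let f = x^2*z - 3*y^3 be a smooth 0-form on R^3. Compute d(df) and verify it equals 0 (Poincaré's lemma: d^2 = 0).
d(df) = 0

Step 1: df = sum_i (∂f/∂x_i) dx_i = (2*x*z) dx + (-9*y^2) dy + (x^2) dz.
Step 2: Apply d again. Using the 1-form formula, the coefficient of dx ∧ dy in d(df) is ∂^2 f/∂x ∂y - ∂^2 f/∂y ∂x = (0) - (0) = 0 (equality of mixed partials for smooth f).
Similarly for dx ∧ dz and dy ∧ dz — all coefficients vanish. So d(df) = 0.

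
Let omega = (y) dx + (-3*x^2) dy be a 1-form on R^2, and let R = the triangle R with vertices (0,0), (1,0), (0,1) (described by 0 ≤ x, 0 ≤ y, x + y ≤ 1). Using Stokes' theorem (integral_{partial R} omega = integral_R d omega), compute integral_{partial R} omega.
integral_(partial R) omega = -3/2

Stokes: integral_partial_R omega = integral_R d omega with d omega = (∂Q/∂x - ∂P/∂y) dx ∧ dy.
  ∂Q/∂x = -6*x
  ∂P/∂y = 1
  integrand = ∂Q/∂x - ∂P/∂y = -6*x - 1.
Integrating over R: integral_0^1 integral_0^{1-x} (-6*x - 1) dy dx = -3/2.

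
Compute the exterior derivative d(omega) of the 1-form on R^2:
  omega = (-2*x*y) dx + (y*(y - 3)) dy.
d(omega) = (2*x) dx ∧ dy

For a 1-form omega = sum_i f_i dx_i, the exterior derivative is
  d(omega) = sum_{i < j} (∂f_j/∂x_i - ∂f_i/∂x_j) dx_i ∧ dx_j.
  coefficient of dx ∧ dy: ∂f_2/∂x - ∂f_1/∂y = ∂(y*(y - 3))/∂x - ∂(-2*x*y)/∂y = 2*x
Assembling: d(omega) = (2*x) dx ∧ dy.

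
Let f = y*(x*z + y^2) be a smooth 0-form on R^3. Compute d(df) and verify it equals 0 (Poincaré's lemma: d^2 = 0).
d(df) = 0

Step 1: df = sum_i (∂f/∂x_i) dx_i = (y*z) dx + (x*z + 3*y^2) dy + (x*y) dz.
Step 2: Apply d again. Using the 1-form formula, the coefficient of dx ∧ dy in d(df) is ∂^2 f/∂x ∂y - ∂^2 f/∂y ∂x = (z) - (z) = 0 (equality of mixed partials for smooth f).
Similarly for dx ∧ dz and dy ∧ dz — all coefficients vanish. So d(df) = 0.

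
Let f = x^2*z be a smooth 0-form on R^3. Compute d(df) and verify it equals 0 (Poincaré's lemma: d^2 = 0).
d(df) = 0

Step 1: df = sum_i (∂f/∂x_i) dx_i = (2*x*z) dx + (0) dy + (x^2) dz.
Step 2: Apply d again. Using the 1-form formula, the coefficient of dx ∧ dy in d(df) is ∂^2 f/∂x ∂y - ∂^2 f/∂y ∂x = (0) - (0) = 0 (equality of mixed partials for smooth f).
Similarly for dx ∧ dz and dy ∧ dz — all coefficients vanish. So d(df) = 0.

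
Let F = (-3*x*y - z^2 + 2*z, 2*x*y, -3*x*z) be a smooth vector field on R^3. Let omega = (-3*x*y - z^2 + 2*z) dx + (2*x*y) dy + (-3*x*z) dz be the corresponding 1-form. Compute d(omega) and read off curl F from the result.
d(omega) = (0) dy ∧ dz + (z + 2) dz ∧ dx + (3*x + 2*y) dx ∧ dy; curl F = (0, z + 2, 3*x + 2*y)

d omega = sum_{i<j} (∂f_j/∂x_i - ∂f_i/∂x_j) dx_i ∧ dx_j. Under the identification (dy ∧ dz, dz ∧ dx, dx ∧ dy) ↔ (e_x, e_y, e_z), the coefficients are exactly the components of curl F. Compute:
  ∂R/∂y - ∂Q/∂z = (0) - (0) = 0
  ∂P/∂z - ∂R/∂x = (2 - 2*z) - (-3*z) = z + 2
  ∂Q/∂x - ∂P/∂y = (2*y) - (-3*x) = 3*x + 2*y.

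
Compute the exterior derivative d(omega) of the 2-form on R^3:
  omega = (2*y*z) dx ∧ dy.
d(omega) = (2*y) dx ∧ dy ∧ dz

For a 2-form omega = sum_{i<j} g_{ij} dx_i ∧ dx_j, the exterior derivative is
  d(omega) = sum_{i<j} d(g_{ij}) ∧ dx_i ∧ dx_j = sum_{i<j, k} (∂g_{ij}/∂x_k) dx_k ∧ dx_i ∧ dx_j.
Expand each term, using dx_k ∧ dx_i ∧ dx_j = sgn(permutation) dx_{(a)} ∧ dx_{(b)} ∧ dx_{(c)} with (a < b < c) sorted:
  d(2*y*z) includes (∂/∂z)(2*y*z) dz = (2*y) dz, which multiplied by dx ∧ dy gives (2*y) dx ∧ dy ∧ dz
Collecting like 3-forms: d(omega) = (2*y) dx ∧ dy ∧ dz.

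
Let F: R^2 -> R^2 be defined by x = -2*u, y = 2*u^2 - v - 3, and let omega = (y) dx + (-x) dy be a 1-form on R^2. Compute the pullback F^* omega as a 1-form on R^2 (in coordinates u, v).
F^* omega = (4*u^2 + 2*v + 6) du + (-2*u) dv

Using F^*(f dg) = (f ∘ F) d(g ∘ F), substitute each coordinate x_i by F_i(u, v) in f_i, and replace dx_i by d F_i = (∂F_i/∂u) du + (∂F_i/∂v) dv.
  For the x component: f_1(F) = 2*u^2 - v - 3; d F_1 = (-2) du + (0) dv
  For the y component: f_2(F) = 2*u; d F_2 = (4*u) du + (-1) dv
Combining and collecting du, dv coefficients:
  coeff of du: 4*u^2 + 2*v + 6
  coeff of dv: -2*u
F^* omega = (4*u^2 + 2*v + 6) du + (-2*u) dv.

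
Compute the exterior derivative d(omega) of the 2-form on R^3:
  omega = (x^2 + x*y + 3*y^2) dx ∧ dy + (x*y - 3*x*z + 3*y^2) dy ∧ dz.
d(omega) = (y - 3*z) dx ∧ dy ∧ dz

For a 2-form omega = sum_{i<j} g_{ij} dx_i ∧ dx_j, the exterior derivative is
  d(omega) = sum_{i<j} d(g_{ij}) ∧ dx_i ∧ dx_j = sum_{i<j, k} (∂g_{ij}/∂x_k) dx_k ∧ dx_i ∧ dx_j.
Expand each term, using dx_k ∧ dx_i ∧ dx_j = sgn(permutation) dx_{(a)} ∧ dx_{(b)} ∧ dx_{(c)} with (a < b < c) sorted:
  d(x*y - 3*x*z + 3*y^2) includes (∂/∂x)(x*y - 3*x*z + 3*y^2) dx = (y - 3*z) dx, which multiplied by dy ∧ dz gives (y - 3*z) dx ∧ dy ∧ dz
Collecting like 3-forms: d(omega) = (y - 3*z) dx ∧ dy ∧ dz.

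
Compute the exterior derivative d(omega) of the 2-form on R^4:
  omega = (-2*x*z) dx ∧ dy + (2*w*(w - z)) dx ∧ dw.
d(omega) = (-2*x) dx ∧ dy ∧ dz + (2*w) dx ∧ dz ∧ dw

For a 2-form omega = sum_{i<j} g_{ij} dx_i ∧ dx_j, the exterior derivative is
  d(omega) = sum_{i<j} d(g_{ij}) ∧ dx_i ∧ dx_j = sum_{i<j, k} (∂g_{ij}/∂x_k) dx_k ∧ dx_i ∧ dx_j.
Expand each term, using dx_k ∧ dx_i ∧ dx_j = sgn(permutation) dx_{(a)} ∧ dx_{(b)} ∧ dx_{(c)} with (a < b < c) sorted:
  d(-2*x*z) includes (∂/∂z)(-2*x*z) dz = (-2*x) dz, which multiplied by dx ∧ dy gives (-2*x) dx ∧ dy ∧ dz
  d(2*w*(w - z)) includes (∂/∂z)(2*w*(w - z)) dz = (-2*w) dz, which multiplied by dx ∧ dw gives (2*w) dx ∧ dz ∧ dw
Collecting like 3-forms: d(omega) = (-2*x) dx ∧ dy ∧ dz + (2*w) dx ∧ dz ∧ dw.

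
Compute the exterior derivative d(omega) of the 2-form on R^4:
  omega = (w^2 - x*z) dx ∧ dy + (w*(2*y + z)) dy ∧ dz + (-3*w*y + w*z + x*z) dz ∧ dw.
d(omega) = (-x) dx ∧ dy ∧ dz + (2*w) dx ∧ dy ∧ dw + (-3*w + 2*y + z) dy ∧ dz ∧ dw + (z) dx ∧ dz ∧ dw

For a 2-form omega = sum_{i<j} g_{ij} dx_i ∧ dx_j, the exterior derivative is
  d(omega) = sum_{i<j} d(g_{ij}) ∧ dx_i ∧ dx_j = sum_{i<j, k} (∂g_{ij}/∂x_k) dx_k ∧ dx_i ∧ dx_j.
Expand each term, using dx_k ∧ dx_i ∧ dx_j = sgn(permutation) dx_{(a)} ∧ dx_{(b)} ∧ dx_{(c)} with (a < b < c) sorted:
  d(w^2 - x*z) includes (∂/∂z)(w^2 - x*z) dz = (-x) dz, which multiplied by dx ∧ dy gives (-x) dx ∧ dy ∧ dz
  d(w^2 - x*z) includes (∂/∂w)(w^2 - x*z) dw = (2*w) dw, which multiplied by dx ∧ dy gives (2*w) dx ∧ dy ∧ dw
  d(w*(2*y + z)) includes (∂/∂w)(w*(2*y + z)) dw = (2*y + z) dw, which multiplied by dy ∧ dz gives (2*y + z) dy ∧ dz ∧ dw
  d(-3*w*y + w*z + x*z) includes (∂/∂x)(-3*w*y + w*z + x*z) dx = (z) dx, which multiplied by dz ∧ dw gives (z) dx ∧ dz ∧ dw
  d(-3*w*y + w*z + x*z) includes (∂/∂y)(-3*w*y + w*z + x*z) dy = (-3*w) dy, which multiplied by dz ∧ dw gives (-3*w) dy ∧ dz ∧ dw
Collecting like 3-forms: d(omega) = (-x) dx ∧ dy ∧ dz + (2*w) dx ∧ dy ∧ dw + (-3*w + 2*y + z) dy ∧ dz ∧ dw + (z) dx ∧ dz ∧ dw.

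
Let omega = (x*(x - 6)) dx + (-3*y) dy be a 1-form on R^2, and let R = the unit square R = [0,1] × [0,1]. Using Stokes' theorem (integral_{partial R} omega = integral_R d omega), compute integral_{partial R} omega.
integral_(partial R) omega = 0

Stokes: integral_partial_R omega = integral_R d omega with d omega = (∂Q/∂x - ∂P/∂y) dx ∧ dy.
  ∂Q/∂x = 0
  ∂P/∂y = 0
  integrand = ∂Q/∂x - ∂P/∂y = 0.
Integrating over R: integral_0^1 integral_0^1 (0) dx dy = 0.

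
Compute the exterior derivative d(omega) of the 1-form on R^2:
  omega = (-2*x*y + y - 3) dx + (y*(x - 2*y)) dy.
d(omega) = (2*x + y - 1) dx ∧ dy

For a 1-form omega = sum_i f_i dx_i, the exterior derivative is
  d(omega) = sum_{i < j} (∂f_j/∂x_i - ∂f_i/∂x_j) dx_i ∧ dx_j.
  coefficient of dx ∧ dy: ∂f_2/∂x - ∂f_1/∂y = ∂(y*(x - 2*y))/∂x - ∂(-2*x*y + y - 3)/∂y = 2*x + y - 1
Assembling: d(omega) = (2*x + y - 1) dx ∧ dy.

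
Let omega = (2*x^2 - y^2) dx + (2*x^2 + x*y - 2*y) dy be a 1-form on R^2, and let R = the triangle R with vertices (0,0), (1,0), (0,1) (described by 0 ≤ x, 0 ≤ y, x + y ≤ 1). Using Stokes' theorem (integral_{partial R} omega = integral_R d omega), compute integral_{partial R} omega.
integral_(partial R) omega = 7/6

Stokes: integral_partial_R omega = integral_R d omega with d omega = (∂Q/∂x - ∂P/∂y) dx ∧ dy.
  ∂Q/∂x = 4*x + y
  ∂P/∂y = -2*y
  integrand = ∂Q/∂x - ∂P/∂y = 4*x + 3*y.
Integrating over R: integral_0^1 integral_0^{1-x} (4*x + 3*y) dy dx = 7/6.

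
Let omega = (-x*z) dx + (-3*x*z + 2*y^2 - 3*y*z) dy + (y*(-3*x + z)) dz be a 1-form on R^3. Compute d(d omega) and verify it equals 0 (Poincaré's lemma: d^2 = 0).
d(d omega) = 0

Step 1: d omega = sum_{i<j} (∂f_j/∂x_i - ∂f_i/∂x_j) dx_i ∧ dx_j:
  coeff of dx ∧ dy: -3*z
  coeff of dx ∧ dz: x - 3*y
  coeff of dy ∧ dz: 3*y + z
Step 2: Apply d again to each 2-form coefficient. The only possible 3-form in R^3 is dx ∧ dy ∧ dz, with coefficient
  ∂(coeff of dy∧dz)/∂x - ∂(coeff of dx∧dz)/∂y + ∂(coeff of dx∧dy)/∂z
  = ∂/∂x (3*y + z) - ∂/∂y (x - 3*y) + ∂/∂z (-3*z).
Each of these terms simplifies to sums of mixed partials that cancel in pairs. The result is 0 (by equality of mixed partials for smooth functions — Schwarz / Clairaut).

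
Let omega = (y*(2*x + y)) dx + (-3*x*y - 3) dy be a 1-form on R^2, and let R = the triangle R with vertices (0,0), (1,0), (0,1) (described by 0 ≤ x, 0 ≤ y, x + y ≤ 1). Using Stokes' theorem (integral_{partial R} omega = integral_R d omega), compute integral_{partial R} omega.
integral_(partial R) omega = -7/6

Stokes: integral_partial_R omega = integral_R d omega with d omega = (∂Q/∂x - ∂P/∂y) dx ∧ dy.
  ∂Q/∂x = -3*y
  ∂P/∂y = 2*x + 2*y
  integrand = ∂Q/∂x - ∂P/∂y = -2*x - 5*y.
Integrating over R: integral_0^1 integral_0^{1-x} (-2*x - 5*y) dy dx = -7/6.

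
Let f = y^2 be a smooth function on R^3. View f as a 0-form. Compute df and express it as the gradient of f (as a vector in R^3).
df = (0) dx + (2*y) dy + (0) dz; grad f = (0, 2*y, 0)

For a 0-form f, d f = (∂f/∂x) dx + (∂f/∂y) dy + (∂f/∂z) dz. The components of the vector representation are exactly the entries of grad f in Cartesian coordinates:
  ∂f/∂x = 0
  ∂f/∂y = 2*y
  ∂f/∂z = 0.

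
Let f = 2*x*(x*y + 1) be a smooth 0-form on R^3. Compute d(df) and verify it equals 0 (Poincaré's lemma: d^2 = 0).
d(df) = 0

Step 1: df = sum_i (∂f/∂x_i) dx_i = (4*x*y + 2) dx + (2*x^2) dy + (0) dz.
Step 2: Apply d again. Using the 1-form formula, the coefficient of dx ∧ dy in d(df) is ∂^2 f/∂x ∂y - ∂^2 f/∂y ∂x = (4*x) - (4*x) = 0 (equality of mixed partials for smooth f).
Similarly for dx ∧ dz and dy ∧ dz — all coefficients vanish. So d(df) = 0.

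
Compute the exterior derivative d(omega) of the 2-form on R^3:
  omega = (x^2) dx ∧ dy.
d(omega) = 0

For a 2-form omega = sum_{i<j} g_{ij} dx_i ∧ dx_j, the exterior derivative is
  d(omega) = sum_{i<j} d(g_{ij}) ∧ dx_i ∧ dx_j = sum_{i<j, k} (∂g_{ij}/∂x_k) dx_k ∧ dx_i ∧ dx_j.
Expand each term, using dx_k ∧ dx_i ∧ dx_j = sgn(permutation) dx_{(a)} ∧ dx_{(b)} ∧ dx_{(c)} with (a < b < c) sorted:

Collecting like 3-forms: d(omega) = 0.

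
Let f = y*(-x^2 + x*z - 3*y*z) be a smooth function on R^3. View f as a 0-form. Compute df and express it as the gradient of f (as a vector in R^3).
df = (y*(-2*x + z)) dx + (-x^2 + x*z - 6*y*z) dy + (y*(x - 3*y)) dz; grad f = (y*(-2*x + z), -x^2 + x*z - 6*y*z, y*(x - 3*y))

For a 0-form f, d f = (∂f/∂x) dx + (∂f/∂y) dy + (∂f/∂z) dz. The components of the vector representation are exactly the entries of grad f in Cartesian coordinates:
  ∂f/∂x = y*(-2*x + z)
  ∂f/∂y = -x^2 + x*z - 6*y*z
  ∂f/∂z = y*(x - 3*y).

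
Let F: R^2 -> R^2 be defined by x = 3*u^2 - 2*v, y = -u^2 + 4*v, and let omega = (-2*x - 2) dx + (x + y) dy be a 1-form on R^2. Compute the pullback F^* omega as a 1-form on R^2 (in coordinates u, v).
F^* omega = (4*u*(-10*u^2 + 5*v - 3)) du + (20*u^2 + 4) dv

Using F^*(f dg) = (f ∘ F) d(g ∘ F), substitute each coordinate x_i by F_i(u, v) in f_i, and replace dx_i by d F_i = (∂F_i/∂u) du + (∂F_i/∂v) dv.
  For the x component: f_1(F) = -6*u^2 + 4*v - 2; d F_1 = (6*u) du + (-2) dv
  For the y component: f_2(F) = 2*u^2 + 2*v; d F_2 = (-2*u) du + (4) dv
Combining and collecting du, dv coefficients:
  coeff of du: 4*u*(-10*u^2 + 5*v - 3)
  coeff of dv: 20*u^2 + 4
F^* omega = (4*u*(-10*u^2 + 5*v - 3)) du + (20*u^2 + 4) dv.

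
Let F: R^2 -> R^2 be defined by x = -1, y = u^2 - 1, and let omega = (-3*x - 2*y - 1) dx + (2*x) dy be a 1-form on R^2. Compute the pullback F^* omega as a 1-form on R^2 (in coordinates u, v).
F^* omega = (-4*u) du

Using F^*(f dg) = (f ∘ F) d(g ∘ F), substitute each coordinate x_i by F_i(u, v) in f_i, and replace dx_i by d F_i = (∂F_i/∂u) du + (∂F_i/∂v) dv.
  For the x component: f_1(F) = 4 - 2*u^2; d F_1 = (0) du + (0) dv
  For the y component: f_2(F) = -2; d F_2 = (2*u) du + (0) dv
Combining and collecting du, dv coefficients:
  coeff of du: -4*u
  coeff of dv: 0
F^* omega = (-4*u) du.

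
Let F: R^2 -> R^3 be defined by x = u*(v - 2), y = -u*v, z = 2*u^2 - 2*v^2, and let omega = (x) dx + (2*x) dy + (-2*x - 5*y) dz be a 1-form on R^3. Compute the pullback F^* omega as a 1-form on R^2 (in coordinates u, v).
F^* omega = (u*(12*u*v + 16*u - v^2 + 4)) du + (u*(-u*v + 2*u - 12*v^2 - 16*v)) dv

Using F^*(f dg) = (f ∘ F) d(g ∘ F), substitute each coordinate x_i by F_i(u, v) in f_i, and replace dx_i by d F_i = (∂F_i/∂u) du + (∂F_i/∂v) dv.
  For the x component: f_1(F) = u*(v - 2); d F_1 = (v - 2) du + (u) dv
  For the y component: f_2(F) = 2*u*(v - 2); d F_2 = (-v) du + (-u) dv
  For the z component: f_3(F) = u*(3*v + 4); d F_3 = (4*u) du + (-4*v) dv
Combining and collecting du, dv coefficients:
  coeff of du: u*(12*u*v + 16*u - v^2 + 4)
  coeff of dv: u*(-u*v + 2*u - 12*v^2 - 16*v)
F^* omega = (u*(12*u*v + 16*u - v^2 + 4)) du + (u*(-u*v + 2*u - 12*v^2 - 16*v)) dv.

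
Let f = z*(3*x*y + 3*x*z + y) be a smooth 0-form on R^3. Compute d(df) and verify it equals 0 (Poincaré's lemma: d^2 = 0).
d(df) = 0

Step 1: df = sum_i (∂f/∂x_i) dx_i = (3*z*(y + z)) dx + (z*(3*x + 1)) dy + (3*x*y + 6*x*z + y) dz.
Step 2: Apply d again. Using the 1-form formula, the coefficient of dx ∧ dy in d(df) is ∂^2 f/∂x ∂y - ∂^2 f/∂y ∂x = (3*z) - (3*z) = 0 (equality of mixed partials for smooth f).
Similarly for dx ∧ dz and dy ∧ dz — all coefficients vanish. So d(df) = 0.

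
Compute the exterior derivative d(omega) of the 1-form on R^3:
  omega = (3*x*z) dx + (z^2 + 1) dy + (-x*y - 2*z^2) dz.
d(omega) = (-3*x - y) dx ∧ dz + (-x - 2*z) dy ∧ dz

For a 1-form omega = sum_i f_i dx_i, the exterior derivative is
  d(omega) = sum_{i < j} (∂f_j/∂x_i - ∂f_i/∂x_j) dx_i ∧ dx_j.
  coefficient of dx ∧ dz: ∂f_3/∂x - ∂f_1/∂z = ∂(-x*y - 2*z^2)/∂x - ∂(3*x*z)/∂z = -3*x - y
  coefficient of dy ∧ dz: ∂f_3/∂y - ∂f_2/∂z = ∂(-x*y - 2*z^2)/∂y - ∂(z^2 + 1)/∂z = -x - 2*z
Assembling: d(omega) = (-3*x - y) dx ∧ dz + (-x - 2*z) dy ∧ dz.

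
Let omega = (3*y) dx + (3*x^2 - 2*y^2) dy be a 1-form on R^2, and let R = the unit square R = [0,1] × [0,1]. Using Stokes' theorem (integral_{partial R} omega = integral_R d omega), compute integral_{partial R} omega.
integral_(partial R) omega = 0

Stokes: integral_partial_R omega = integral_R d omega with d omega = (∂Q/∂x - ∂P/∂y) dx ∧ dy.
  ∂Q/∂x = 6*x
  ∂P/∂y = 3
  integrand = ∂Q/∂x - ∂P/∂y = 6*x - 3.
Integrating over R: integral_0^1 integral_0^1 (6*x - 3) dx dy = 0.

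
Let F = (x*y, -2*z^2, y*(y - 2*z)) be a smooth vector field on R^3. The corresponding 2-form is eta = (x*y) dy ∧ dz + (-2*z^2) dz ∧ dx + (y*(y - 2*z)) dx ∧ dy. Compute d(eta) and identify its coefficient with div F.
d(eta) = (-y) dx ∧ dy ∧ dz; div F = -y

For a 2-form in R^3 of the form above, applying d gives a 3-form with coefficient ∂P/∂x + ∂Q/∂y + ∂R/∂z:
  ∂P/∂x = y
  ∂Q/∂y = 0
  ∂R/∂z = -2*y
Sum = -y, which is exactly div F.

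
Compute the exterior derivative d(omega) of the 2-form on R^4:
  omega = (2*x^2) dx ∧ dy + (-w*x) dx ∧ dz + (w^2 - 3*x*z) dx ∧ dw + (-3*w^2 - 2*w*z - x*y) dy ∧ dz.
d(omega) = (2*x) dx ∧ dz ∧ dw + (-y) dx ∧ dy ∧ dz + (-6*w - 2*z) dy ∧ dz ∧ dw

For a 2-form omega = sum_{i<j} g_{ij} dx_i ∧ dx_j, the exterior derivative is
  d(omega) = sum_{i<j} d(g_{ij}) ∧ dx_i ∧ dx_j = sum_{i<j, k} (∂g_{ij}/∂x_k) dx_k ∧ dx_i ∧ dx_j.
Expand each term, using dx_k ∧ dx_i ∧ dx_j = sgn(permutation) dx_{(a)} ∧ dx_{(b)} ∧ dx_{(c)} with (a < b < c) sorted:
  d(-w*x) includes (∂/∂w)(-w*x) dw = (-x) dw, which multiplied by dx ∧ dz gives (-x) dx ∧ dz ∧ dw
  d(w^2 - 3*x*z) includes (∂/∂z)(w^2 - 3*x*z) dz = (-3*x) dz, which multiplied by dx ∧ dw gives (3*x) dx ∧ dz ∧ dw
  d(-3*w^2 - 2*w*z - x*y) includes (∂/∂x)(-3*w^2 - 2*w*z - x*y) dx = (-y) dx, which multiplied by dy ∧ dz gives (-y) dx ∧ dy ∧ dz
  d(-3*w^2 - 2*w*z - x*y) includes (∂/∂w)(-3*w^2 - 2*w*z - x*y) dw = (-6*w - 2*z) dw, which multiplied by dy ∧ dz gives (-6*w - 2*z) dy ∧ dz ∧ dw
Collecting like 3-forms: d(omega) = (2*x) dx ∧ dz ∧ dw + (-y) dx ∧ dy ∧ dz + (-6*w - 2*z) dy ∧ dz ∧ dw.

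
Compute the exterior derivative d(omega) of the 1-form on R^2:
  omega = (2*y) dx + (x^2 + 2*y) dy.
d(omega) = (2*x - 2) dx ∧ dy

For a 1-form omega = sum_i f_i dx_i, the exterior derivative is
  d(omega) = sum_{i < j} (∂f_j/∂x_i - ∂f_i/∂x_j) dx_i ∧ dx_j.
  coefficient of dx ∧ dy: ∂f_2/∂x - ∂f_1/∂y = ∂(x^2 + 2*y)/∂x - ∂(2*y)/∂y = 2*x - 2
Assembling: d(omega) = (2*x - 2) dx ∧ dy.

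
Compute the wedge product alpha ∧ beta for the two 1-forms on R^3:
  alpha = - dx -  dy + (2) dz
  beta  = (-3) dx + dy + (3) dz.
alpha ∧ beta = (-4) dx ∧ dy + (3) dx ∧ dz + (-5) dy ∧ dz

Distribute the wedge, using dx_i ∧ dx_j = -dx_j ∧ dx_i and dx_i ∧ dx_i = 0. For each pair (i, j) with i < j, the coefficient of dx_i ∧ dx_j in alpha ∧ beta is (alpha_i * beta_j - alpha_j * beta_i). Collecting: alpha ∧ beta = (-4) dx ∧ dy + (3) dx ∧ dz + (-5) dy ∧ dz.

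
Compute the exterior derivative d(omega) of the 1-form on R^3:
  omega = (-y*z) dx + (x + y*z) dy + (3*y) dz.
d(omega) = (z + 1) dx ∧ dy + (y) dx ∧ dz + (3 - y) dy ∧ dz

For a 1-form omega = sum_i f_i dx_i, the exterior derivative is
  d(omega) = sum_{i < j} (∂f_j/∂x_i - ∂f_i/∂x_j) dx_i ∧ dx_j.
  coefficient of dx ∧ dy: ∂f_2/∂x - ∂f_1/∂y = ∂(x + y*z)/∂x - ∂(-y*z)/∂y = z + 1
  coefficient of dx ∧ dz: ∂f_3/∂x - ∂f_1/∂z = ∂(3*y)/∂x - ∂(-y*z)/∂z = y
  coefficient of dy ∧ dz: ∂f_3/∂y - ∂f_2/∂z = ∂(3*y)/∂y - ∂(x + y*z)/∂z = 3 - y
Assembling: d(omega) = (z + 1) dx ∧ dy + (y) dx ∧ dz + (3 - y) dy ∧ dz.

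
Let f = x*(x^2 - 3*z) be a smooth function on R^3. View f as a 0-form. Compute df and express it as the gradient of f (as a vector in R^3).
df = (3*x^2 - 3*z) dx + (0) dy + (-3*x) dz; grad f = (3*x^2 - 3*z, 0, -3*x)

For a 0-form f, d f = (∂f/∂x) dx + (∂f/∂y) dy + (∂f/∂z) dz. The components of the vector representation are exactly the entries of grad f in Cartesian coordinates:
  ∂f/∂x = 3*x^2 - 3*z
  ∂f/∂y = 0
  ∂f/∂z = -3*x.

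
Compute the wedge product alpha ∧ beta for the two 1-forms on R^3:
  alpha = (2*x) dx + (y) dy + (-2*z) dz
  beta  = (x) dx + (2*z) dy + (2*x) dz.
alpha ∧ beta = (x*(-y + 4*z)) dx ∧ dy + (2*x*(2*x + z)) dx ∧ dz + (2*x*y + 4*z^2) dy ∧ dz

Distribute the wedge, using dx_i ∧ dx_j = -dx_j ∧ dx_i and dx_i ∧ dx_i = 0. For each pair (i, j) with i < j, the coefficient of dx_i ∧ dx_j in alpha ∧ beta is (alpha_i * beta_j - alpha_j * beta_i). Collecting: alpha ∧ beta = (x*(-y + 4*z)) dx ∧ dy + (2*x*(2*x + z)) dx ∧ dz + (2*x*y + 4*z^2) dy ∧ dz.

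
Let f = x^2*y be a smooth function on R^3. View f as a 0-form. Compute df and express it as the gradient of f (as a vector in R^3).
df = (2*x*y) dx + (x^2) dy + (0) dz; grad f = (2*x*y, x^2, 0)

For a 0-form f, d f = (∂f/∂x) dx + (∂f/∂y) dy + (∂f/∂z) dz. The components of the vector representation are exactly the entries of grad f in Cartesian coordinates:
  ∂f/∂x = 2*x*y
  ∂f/∂y = x^2
  ∂f/∂z = 0.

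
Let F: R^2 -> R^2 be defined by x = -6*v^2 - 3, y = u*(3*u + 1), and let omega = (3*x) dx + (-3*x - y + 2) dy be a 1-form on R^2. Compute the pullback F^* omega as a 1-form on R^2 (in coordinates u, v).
F^* omega = (-18*u^3 - 9*u^2 + 108*u*v^2 + 65*u + 18*v^2 + 11) du + (216*v^3 + 108*v) dv

Using F^*(f dg) = (f ∘ F) d(g ∘ F), substitute each coordinate x_i by F_i(u, v) in f_i, and replace dx_i by d F_i = (∂F_i/∂u) du + (∂F_i/∂v) dv.
  For the x component: f_1(F) = -18*v^2 - 9; d F_1 = (0) du + (-12*v) dv
  For the y component: f_2(F) = -3*u^2 - u + 18*v^2 + 11; d F_2 = (6*u + 1) du + (0) dv
Combining and collecting du, dv coefficients:
  coeff of du: -18*u^3 - 9*u^2 + 108*u*v^2 + 65*u + 18*v^2 + 11
  coeff of dv: 216*v^3 + 108*v
F^* omega = (-18*u^3 - 9*u^2 + 108*u*v^2 + 65*u + 18*v^2 + 11) du + (216*v^3 + 108*v) dv.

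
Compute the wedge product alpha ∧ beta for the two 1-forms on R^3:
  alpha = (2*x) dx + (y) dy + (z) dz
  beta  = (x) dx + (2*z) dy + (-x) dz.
alpha ∧ beta = (x*(-y + 4*z)) dx ∧ dy + (-x*(2*x + z)) dx ∧ dz + (-x*y - 2*z^2) dy ∧ dz

Distribute the wedge, using dx_i ∧ dx_j = -dx_j ∧ dx_i and dx_i ∧ dx_i = 0. For each pair (i, j) with i < j, the coefficient of dx_i ∧ dx_j in alpha ∧ beta is (alpha_i * beta_j - alpha_j * beta_i). Collecting: alpha ∧ beta = (x*(-y + 4*z)) dx ∧ dy + (-x*(2*x + z)) dx ∧ dz + (-x*y - 2*z^2) dy ∧ dz.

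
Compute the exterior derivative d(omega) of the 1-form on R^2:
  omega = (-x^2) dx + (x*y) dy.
d(omega) = (y) dx ∧ dy

For a 1-form omega = sum_i f_i dx_i, the exterior derivative is
  d(omega) = sum_{i < j} (∂f_j/∂x_i - ∂f_i/∂x_j) dx_i ∧ dx_j.
  coefficient of dx ∧ dy: ∂f_2/∂x - ∂f_1/∂y = ∂(x*y)/∂x - ∂(-x^2)/∂y = y
Assembling: d(omega) = (y) dx ∧ dy.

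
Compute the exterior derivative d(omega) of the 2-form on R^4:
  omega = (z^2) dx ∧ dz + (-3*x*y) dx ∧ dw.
d(omega) = (3*x) dx ∧ dy ∧ dw

For a 2-form omega = sum_{i<j} g_{ij} dx_i ∧ dx_j, the exterior derivative is
  d(omega) = sum_{i<j} d(g_{ij}) ∧ dx_i ∧ dx_j = sum_{i<j, k} (∂g_{ij}/∂x_k) dx_k ∧ dx_i ∧ dx_j.
Expand each term, using dx_k ∧ dx_i ∧ dx_j = sgn(permutation) dx_{(a)} ∧ dx_{(b)} ∧ dx_{(c)} with (a < b < c) sorted:
  d(-3*x*y) includes (∂/∂y)(-3*x*y) dy = (-3*x) dy, which multiplied by dx ∧ dw gives (3*x) dx ∧ dy ∧ dw
Collecting like 3-forms: d(omega) = (3*x) dx ∧ dy ∧ dw.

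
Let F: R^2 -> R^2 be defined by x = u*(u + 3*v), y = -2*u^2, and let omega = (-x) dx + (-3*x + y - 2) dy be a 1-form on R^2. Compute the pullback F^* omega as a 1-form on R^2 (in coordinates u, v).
F^* omega = (u*(18*u^2 + 27*u*v - 9*v^2 + 8)) du + (3*u^2*(-u - 3*v)) dv

Using F^*(f dg) = (f ∘ F) d(g ∘ F), substitute each coordinate x_i by F_i(u, v) in f_i, and replace dx_i by d F_i = (∂F_i/∂u) du + (∂F_i/∂v) dv.
  For the x component: f_1(F) = u*(-u - 3*v); d F_1 = (2*u + 3*v) du + (3*u) dv
  For the y component: f_2(F) = -5*u^2 - 9*u*v - 2; d F_2 = (-4*u) du + (0) dv
Combining and collecting du, dv coefficients:
  coeff of du: u*(18*u^2 + 27*u*v - 9*v^2 + 8)
  coeff of dv: 3*u^2*(-u - 3*v)
F^* omega = (u*(18*u^2 + 27*u*v - 9*v^2 + 8)) du + (3*u^2*(-u - 3*v)) dv.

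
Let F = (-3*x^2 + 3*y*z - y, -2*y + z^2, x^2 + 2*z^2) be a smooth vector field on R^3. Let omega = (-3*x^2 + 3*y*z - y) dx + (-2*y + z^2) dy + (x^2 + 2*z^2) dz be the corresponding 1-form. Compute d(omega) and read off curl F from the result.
d(omega) = (-2*z) dy ∧ dz + (-2*x + 3*y) dz ∧ dx + (1 - 3*z) dx ∧ dy; curl F = (-2*z, -2*x + 3*y, 1 - 3*z)

d omega = sum_{i<j} (∂f_j/∂x_i - ∂f_i/∂x_j) dx_i ∧ dx_j. Under the identification (dy ∧ dz, dz ∧ dx, dx ∧ dy) ↔ (e_x, e_y, e_z), the coefficients are exactly the components of curl F. Compute:
  ∂R/∂y - ∂Q/∂z = (0) - (2*z) = -2*z
  ∂P/∂z - ∂R/∂x = (3*y) - (2*x) = -2*x + 3*y
  ∂Q/∂x - ∂P/∂y = (0) - (3*z - 1) = 1 - 3*z.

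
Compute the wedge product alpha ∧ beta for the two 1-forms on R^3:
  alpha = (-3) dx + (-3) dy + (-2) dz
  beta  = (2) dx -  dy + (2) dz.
alpha ∧ beta = (9) dx ∧ dy + (-2) dx ∧ dz + (-8) dy ∧ dz

Distribute the wedge, using dx_i ∧ dx_j = -dx_j ∧ dx_i and dx_i ∧ dx_i = 0. For each pair (i, j) with i < j, the coefficient of dx_i ∧ dx_j in alpha ∧ beta is (alpha_i * beta_j - alpha_j * beta_i). Collecting: alpha ∧ beta = (9) dx ∧ dy + (-2) dx ∧ dz + (-8) dy ∧ dz.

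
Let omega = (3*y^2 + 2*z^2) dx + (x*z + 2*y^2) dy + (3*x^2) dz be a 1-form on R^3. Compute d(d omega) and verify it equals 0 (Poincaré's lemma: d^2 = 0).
d(d omega) = 0

Step 1: d omega = sum_{i<j} (∂f_j/∂x_i - ∂f_i/∂x_j) dx_i ∧ dx_j:
  coeff of dx ∧ dy: -6*y + z
  coeff of dx ∧ dz: 6*x - 4*z
  coeff of dy ∧ dz: -x
Step 2: Apply d again to each 2-form coefficient. The only possible 3-form in R^3 is dx ∧ dy ∧ dz, with coefficient
  ∂(coeff of dy∧dz)/∂x - ∂(coeff of dx∧dz)/∂y + ∂(coeff of dx∧dy)/∂z
  = ∂/∂x (-x) - ∂/∂y (6*x - 4*z) + ∂/∂z (-6*y + z).
Each of these terms simplifies to sums of mixed partials that cancel in pairs. The result is 0 (by equality of mixed partials for smooth functions — Schwarz / Clairaut).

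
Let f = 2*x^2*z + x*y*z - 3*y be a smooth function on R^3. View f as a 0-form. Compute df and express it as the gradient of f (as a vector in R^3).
df = (z*(4*x + y)) dx + (x*z - 3) dy + (x*(2*x + y)) dz; grad f = (z*(4*x + y), x*z - 3, x*(2*x + y))

For a 0-form f, d f = (∂f/∂x) dx + (∂f/∂y) dy + (∂f/∂z) dz. The components of the vector representation are exactly the entries of grad f in Cartesian coordinates:
  ∂f/∂x = z*(4*x + y)
  ∂f/∂y = x*z - 3
  ∂f/∂z = x*(2*x + y).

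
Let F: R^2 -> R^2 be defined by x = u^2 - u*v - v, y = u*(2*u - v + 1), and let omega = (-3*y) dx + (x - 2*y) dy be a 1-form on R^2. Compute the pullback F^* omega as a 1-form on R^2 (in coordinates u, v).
F^* omega = (-24*u^3 + 19*u^2*v - 17*u^2 - 4*u*v^2 + 2*u*v - 2*u + v^2 - v) du + (u*(9*u^2 - 4*u*v + 11*u - 2*v + 3)) dv

Using F^*(f dg) = (f ∘ F) d(g ∘ F), substitute each coordinate x_i by F_i(u, v) in f_i, and replace dx_i by d F_i = (∂F_i/∂u) du + (∂F_i/∂v) dv.
  For the x component: f_1(F) = 3*u*(-2*u + v - 1); d F_1 = (2*u - v) du + (-u - 1) dv
  For the y component: f_2(F) = -3*u^2 + u*v - 2*u - v; d F_2 = (4*u - v + 1) du + (-u) dv
Combining and collecting du, dv coefficients:
  coeff of du: -24*u^3 + 19*u^2*v - 17*u^2 - 4*u*v^2 + 2*u*v - 2*u + v^2 - v
  coeff of dv: u*(9*u^2 - 4*u*v + 11*u - 2*v + 3)
F^* omega = (-24*u^3 + 19*u^2*v - 17*u^2 - 4*u*v^2 + 2*u*v - 2*u + v^2 - v) du + (u*(9*u^2 - 4*u*v + 11*u - 2*v + 3)) dv.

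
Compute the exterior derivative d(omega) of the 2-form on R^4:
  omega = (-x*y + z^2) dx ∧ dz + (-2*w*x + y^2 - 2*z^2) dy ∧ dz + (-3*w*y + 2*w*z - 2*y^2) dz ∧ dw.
d(omega) = (-2*w + x) dx ∧ dy ∧ dz + (-3*w - 2*x - 4*y) dy ∧ dz ∧ dw

For a 2-form omega = sum_{i<j} g_{ij} dx_i ∧ dx_j, the exterior derivative is
  d(omega) = sum_{i<j} d(g_{ij}) ∧ dx_i ∧ dx_j = sum_{i<j, k} (∂g_{ij}/∂x_k) dx_k ∧ dx_i ∧ dx_j.
Expand each term, using dx_k ∧ dx_i ∧ dx_j = sgn(permutation) dx_{(a)} ∧ dx_{(b)} ∧ dx_{(c)} with (a < b < c) sorted:
  d(-x*y + z^2) includes (∂/∂y)(-x*y + z^2) dy = (-x) dy, which multiplied by dx ∧ dz gives (x) dx ∧ dy ∧ dz
  d(-2*w*x + y^2 - 2*z^2) includes (∂/∂x)(-2*w*x + y^2 - 2*z^2) dx = (-2*w) dx, which multiplied by dy ∧ dz gives (-2*w) dx ∧ dy ∧ dz
  d(-2*w*x + y^2 - 2*z^2) includes (∂/∂w)(-2*w*x + y^2 - 2*z^2) dw = (-2*x) dw, which multiplied by dy ∧ dz gives (-2*x) dy ∧ dz ∧ dw
  d(-3*w*y + 2*w*z - 2*y^2) includes (∂/∂y)(-3*w*y + 2*w*z - 2*y^2) dy = (-3*w - 4*y) dy, which multiplied by dz ∧ dw gives (-3*w - 4*y) dy ∧ dz ∧ dw
Collecting like 3-forms: d(omega) = (-2*w + x) dx ∧ dy ∧ dz + (-3*w - 2*x - 4*y) dy ∧ dz ∧ dw.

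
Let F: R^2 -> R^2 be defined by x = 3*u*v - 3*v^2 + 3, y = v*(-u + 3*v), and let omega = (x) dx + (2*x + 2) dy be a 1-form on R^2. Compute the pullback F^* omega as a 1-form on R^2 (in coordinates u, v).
F^* omega = (v*(3*u*v - 3*v^2 + 1)) du + (3*u^2*v + 15*u*v^2 + u - 18*v^3 + 30*v) dv

Using F^*(f dg) = (f ∘ F) d(g ∘ F), substitute each coordinate x_i by F_i(u, v) in f_i, and replace dx_i by d F_i = (∂F_i/∂u) du + (∂F_i/∂v) dv.
  For the x component: f_1(F) = 3*u*v - 3*v^2 + 3; d F_1 = (3*v) du + (3*u - 6*v) dv
  For the y component: f_2(F) = 6*u*v - 6*v^2 + 8; d F_2 = (-v) du + (-u + 6*v) dv
Combining and collecting du, dv coefficients:
  coeff of du: v*(3*u*v - 3*v^2 + 1)
  coeff of dv: 3*u^2*v + 15*u*v^2 + u - 18*v^3 + 30*v
F^* omega = (v*(3*u*v - 3*v^2 + 1)) du + (3*u^2*v + 15*u*v^2 + u - 18*v^3 + 30*v) dv.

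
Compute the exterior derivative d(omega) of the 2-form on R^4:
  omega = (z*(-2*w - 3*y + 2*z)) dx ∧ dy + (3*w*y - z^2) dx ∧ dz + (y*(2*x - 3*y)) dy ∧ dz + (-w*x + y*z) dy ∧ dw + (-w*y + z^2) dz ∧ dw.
d(omega) = (-5*w - y + 4*z) dx ∧ dy ∧ dz + (-w - 2*z) dx ∧ dy ∧ dw + (3*y) dx ∧ dz ∧ dw + (-w - y) dy ∧ dz ∧ dw

For a 2-form omega = sum_{i<j} g_{ij} dx_i ∧ dx_j, the exterior derivative is
  d(omega) = sum_{i<j} d(g_{ij}) ∧ dx_i ∧ dx_j = sum_{i<j, k} (∂g_{ij}/∂x_k) dx_k ∧ dx_i ∧ dx_j.
Expand each term, using dx_k ∧ dx_i ∧ dx_j = sgn(permutation) dx_{(a)} ∧ dx_{(b)} ∧ dx_{(c)} with (a < b < c) sorted:
  d(z*(-2*w - 3*y + 2*z)) includes (∂/∂z)(z*(-2*w - 3*y + 2*z)) dz = (-2*w - 3*y + 4*z) dz, which multiplied by dx ∧ dy gives (-2*w - 3*y + 4*z) dx ∧ dy ∧ dz
  d(z*(-2*w - 3*y + 2*z)) includes (∂/∂w)(z*(-2*w - 3*y + 2*z)) dw = (-2*z) dw, which multiplied by dx ∧ dy gives (-2*z) dx ∧ dy ∧ dw
  d(3*w*y - z^2) includes (∂/∂y)(3*w*y - z^2) dy = (3*w) dy, which multiplied by dx ∧ dz gives (-3*w) dx ∧ dy ∧ dz
  d(3*w*y - z^2) includes (∂/∂w)(3*w*y - z^2) dw = (3*y) dw, which multiplied by dx ∧ dz gives (3*y) dx ∧ dz ∧ dw
  d(y*(2*x - 3*y)) includes (∂/∂x)(y*(2*x - 3*y)) dx = (2*y) dx, which multiplied by dy ∧ dz gives (2*y) dx ∧ dy ∧ dz
  d(-w*x + y*z) includes (∂/∂x)(-w*x + y*z) dx = (-w) dx, which multiplied by dy ∧ dw gives (-w) dx ∧ dy ∧ dw
  d(-w*x + y*z) includes (∂/∂z)(-w*x + y*z) dz = (y) dz, which multiplied by dy ∧ dw gives (-y) dy ∧ dz ∧ dw
  d(-w*y + z^2) includes (∂/∂y)(-w*y + z^2) dy = (-w) dy, which multiplied by dz ∧ dw gives (-w) dy ∧ dz ∧ dw
Collecting like 3-forms: d(omega) = (-5*w - y + 4*z) dx ∧ dy ∧ dz + (-w - 2*z) dx ∧ dy ∧ dw + (3*y) dx ∧ dz ∧ dw + (-w - y) dy ∧ dz ∧ dw.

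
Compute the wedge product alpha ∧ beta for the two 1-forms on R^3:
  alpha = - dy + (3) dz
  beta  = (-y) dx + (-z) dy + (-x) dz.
alpha ∧ beta = (-y) dx ∧ dy + (x + 3*z) dy ∧ dz + (3*y) dx ∧ dz

Distribute the wedge, using dx_i ∧ dx_j = -dx_j ∧ dx_i and dx_i ∧ dx_i = 0. For each pair (i, j) with i < j, the coefficient of dx_i ∧ dx_j in alpha ∧ beta is (alpha_i * beta_j - alpha_j * beta_i). Collecting: alpha ∧ beta = (-y) dx ∧ dy + (x + 3*z) dy ∧ dz + (3*y) dx ∧ dz.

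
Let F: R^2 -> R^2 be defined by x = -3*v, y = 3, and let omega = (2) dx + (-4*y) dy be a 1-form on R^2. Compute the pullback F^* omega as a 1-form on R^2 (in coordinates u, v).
F^* omega = (-6) dv

Using F^*(f dg) = (f ∘ F) d(g ∘ F), substitute each coordinate x_i by F_i(u, v) in f_i, and replace dx_i by d F_i = (∂F_i/∂u) du + (∂F_i/∂v) dv.
  For the x component: f_1(F) = 2; d F_1 = (0) du + (-3) dv
  For the y component: f_2(F) = -12; d F_2 = (0) du + (0) dv
Combining and collecting du, dv coefficients:
  coeff of du: 0
  coeff of dv: -6
F^* omega = (-6) dv.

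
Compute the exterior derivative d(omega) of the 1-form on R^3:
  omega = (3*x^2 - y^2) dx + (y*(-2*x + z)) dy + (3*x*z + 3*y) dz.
d(omega) = (3*z) dx ∧ dz + (3 - y) dy ∧ dz

For a 1-form omega = sum_i f_i dx_i, the exterior derivative is
  d(omega) = sum_{i < j} (∂f_j/∂x_i - ∂f_i/∂x_j) dx_i ∧ dx_j.
  coefficient of dx ∧ dz: ∂f_3/∂x - ∂f_1/∂z = ∂(3*x*z + 3*y)/∂x - ∂(3*x^2 - y^2)/∂z = 3*z
  coefficient of dy ∧ dz: ∂f_3/∂y - ∂f_2/∂z = ∂(3*x*z + 3*y)/∂y - ∂(y*(-2*x + z))/∂z = 3 - y
Assembling: d(omega) = (3*z) dx ∧ dz + (3 - y) dy ∧ dz.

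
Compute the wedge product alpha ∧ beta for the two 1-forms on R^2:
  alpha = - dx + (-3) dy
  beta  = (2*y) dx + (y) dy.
alpha ∧ beta = (5*y) dx ∧ dy

Distribute the wedge, using dx_i ∧ dx_j = -dx_j ∧ dx_i and dx_i ∧ dx_i = 0. For each pair (i, j) with i < j, the coefficient of dx_i ∧ dx_j in alpha ∧ beta is (alpha_i * beta_j - alpha_j * beta_i). Collecting: alpha ∧ beta = (5*y) dx ∧ dy.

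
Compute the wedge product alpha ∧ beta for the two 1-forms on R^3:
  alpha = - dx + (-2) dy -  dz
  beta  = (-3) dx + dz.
alpha ∧ beta = (-4) dx ∧ dz + (-6) dx ∧ dy + (-2) dy ∧ dz

Distribute the wedge, using dx_i ∧ dx_j = -dx_j ∧ dx_i and dx_i ∧ dx_i = 0. For each pair (i, j) with i < j, the coefficient of dx_i ∧ dx_j in alpha ∧ beta is (alpha_i * beta_j - alpha_j * beta_i). Collecting: alpha ∧ beta = (-4) dx ∧ dz + (-6) dx ∧ dy + (-2) dy ∧ dz.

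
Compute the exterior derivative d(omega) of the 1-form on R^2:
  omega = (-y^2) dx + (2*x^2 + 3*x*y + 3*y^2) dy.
d(omega) = (4*x + 5*y) dx ∧ dy

For a 1-form omega = sum_i f_i dx_i, the exterior derivative is
  d(omega) = sum_{i < j} (∂f_j/∂x_i - ∂f_i/∂x_j) dx_i ∧ dx_j.
  coefficient of dx ∧ dy: ∂f_2/∂x - ∂f_1/∂y = ∂(2*x^2 + 3*x*y + 3*y^2)/∂x - ∂(-y^2)/∂y = 4*x + 5*y
Assembling: d(omega) = (4*x + 5*y) dx ∧ dy.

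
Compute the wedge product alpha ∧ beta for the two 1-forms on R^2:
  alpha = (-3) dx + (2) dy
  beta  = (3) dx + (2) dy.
alpha ∧ beta = (-12) dx ∧ dy

Distribute the wedge, using dx_i ∧ dx_j = -dx_j ∧ dx_i and dx_i ∧ dx_i = 0. For each pair (i, j) with i < j, the coefficient of dx_i ∧ dx_j in alpha ∧ beta is (alpha_i * beta_j - alpha_j * beta_i). Collecting: alpha ∧ beta = (-12) dx ∧ dy.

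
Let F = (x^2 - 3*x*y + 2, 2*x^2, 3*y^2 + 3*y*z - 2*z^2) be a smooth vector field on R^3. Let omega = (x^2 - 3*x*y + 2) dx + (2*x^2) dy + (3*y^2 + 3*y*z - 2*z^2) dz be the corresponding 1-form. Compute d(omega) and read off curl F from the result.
d(omega) = (6*y + 3*z) dy ∧ dz + (0) dz ∧ dx + (7*x) dx ∧ dy; curl F = (6*y + 3*z, 0, 7*x)

d omega = sum_{i<j} (∂f_j/∂x_i - ∂f_i/∂x_j) dx_i ∧ dx_j. Under the identification (dy ∧ dz, dz ∧ dx, dx ∧ dy) ↔ (e_x, e_y, e_z), the coefficients are exactly the components of curl F. Compute:
  ∂R/∂y - ∂Q/∂z = (6*y + 3*z) - (0) = 6*y + 3*z
  ∂P/∂z - ∂R/∂x = (0) - (0) = 0
  ∂Q/∂x - ∂P/∂y = (4*x) - (-3*x) = 7*x.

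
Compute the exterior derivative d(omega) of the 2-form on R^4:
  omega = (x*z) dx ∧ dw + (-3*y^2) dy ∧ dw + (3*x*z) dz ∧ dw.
d(omega) = (-x + 3*z) dx ∧ dz ∧ dw

For a 2-form omega = sum_{i<j} g_{ij} dx_i ∧ dx_j, the exterior derivative is
  d(omega) = sum_{i<j} d(g_{ij}) ∧ dx_i ∧ dx_j = sum_{i<j, k} (∂g_{ij}/∂x_k) dx_k ∧ dx_i ∧ dx_j.
Expand each term, using dx_k ∧ dx_i ∧ dx_j = sgn(permutation) dx_{(a)} ∧ dx_{(b)} ∧ dx_{(c)} with (a < b < c) sorted:
  d(x*z) includes (∂/∂z)(x*z) dz = (x) dz, which multiplied by dx ∧ dw gives (-x) dx ∧ dz ∧ dw
  d(3*x*z) includes (∂/∂x)(3*x*z) dx = (3*z) dx, which multiplied by dz ∧ dw gives (3*z) dx ∧ dz ∧ dw
Collecting like 3-forms: d(omega) = (-x + 3*z) dx ∧ dz ∧ dw.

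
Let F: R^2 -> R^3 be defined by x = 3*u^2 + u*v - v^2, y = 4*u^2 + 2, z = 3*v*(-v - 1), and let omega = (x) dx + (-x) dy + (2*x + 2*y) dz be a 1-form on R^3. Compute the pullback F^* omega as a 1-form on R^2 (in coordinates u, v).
F^* omega = (-6*u^3 + u^2*v + 3*u*v^2 - v^3) du + (3*u^3 - 89*u^2*v - 42*u^2 - 15*u*v^2 - 6*u*v + 14*v^3 + 6*v^2 - 24*v - 12) dv

Using F^*(f dg) = (f ∘ F) d(g ∘ F), substitute each coordinate x_i by F_i(u, v) in f_i, and replace dx_i by d F_i = (∂F_i/∂u) du + (∂F_i/∂v) dv.
  For the x component: f_1(F) = 3*u^2 + u*v - v^2; d F_1 = (6*u + v) du + (u - 2*v) dv
  For the y component: f_2(F) = -3*u^2 - u*v + v^2; d F_2 = (8*u) du + (0) dv
  For the z component: f_3(F) = 14*u^2 + 2*u*v - 2*v^2 + 4; d F_3 = (0) du + (-6*v - 3) dv
Combining and collecting du, dv coefficients:
  coeff of du: -6*u^3 + u^2*v + 3*u*v^2 - v^3
  coeff of dv: 3*u^3 - 89*u^2*v - 42*u^2 - 15*u*v^2 - 6*u*v + 14*v^3 + 6*v^2 - 24*v - 12
F^* omega = (-6*u^3 + u^2*v + 3*u*v^2 - v^3) du + (3*u^3 - 89*u^2*v - 42*u^2 - 15*u*v^2 - 6*u*v + 14*v^3 + 6*v^2 - 24*v - 12) dv.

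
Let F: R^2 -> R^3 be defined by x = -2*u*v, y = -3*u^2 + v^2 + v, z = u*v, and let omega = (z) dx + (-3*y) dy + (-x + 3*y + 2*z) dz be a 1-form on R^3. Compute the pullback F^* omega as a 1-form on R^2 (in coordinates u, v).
F^* omega = (-54*u^3 - 9*u^2*v + 20*u*v^2 + 18*u*v + 3*v^3 + 3*v^2) du + (-9*u^3 + 20*u^2*v + 9*u^2 + 3*u*v^2 + 3*u*v - 6*v^3 - 9*v^2 - 3*v) dv

Using F^*(f dg) = (f ∘ F) d(g ∘ F), substitute each coordinate x_i by F_i(u, v) in f_i, and replace dx_i by d F_i = (∂F_i/∂u) du + (∂F_i/∂v) dv.
  For the x component: f_1(F) = u*v; d F_1 = (-2*v) du + (-2*u) dv
  For the y component: f_2(F) = 9*u^2 - 3*v^2 - 3*v; d F_2 = (-6*u) du + (2*v + 1) dv
  For the z component: f_3(F) = -9*u^2 + 4*u*v + 3*v^2 + 3*v; d F_3 = (v) du + (u) dv
Combining and collecting du, dv coefficients:
  coeff of du: -54*u^3 - 9*u^2*v + 20*u*v^2 + 18*u*v + 3*v^3 + 3*v^2
  coeff of dv: -9*u^3 + 20*u^2*v + 9*u^2 + 3*u*v^2 + 3*u*v - 6*v^3 - 9*v^2 - 3*v
F^* omega = (-54*u^3 - 9*u^2*v + 20*u*v^2 + 18*u*v + 3*v^3 + 3*v^2) du + (-9*u^3 + 20*u^2*v + 9*u^2 + 3*u*v^2 + 3*u*v - 6*v^3 - 9*v^2 - 3*v) dv.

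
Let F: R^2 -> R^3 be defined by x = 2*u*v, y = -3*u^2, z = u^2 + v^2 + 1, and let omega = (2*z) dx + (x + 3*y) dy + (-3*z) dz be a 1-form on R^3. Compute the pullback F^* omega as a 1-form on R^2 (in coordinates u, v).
F^* omega = (48*u^3 - 8*u^2*v - 6*u*v^2 - 6*u + 4*v^3 + 4*v) du + (4*u^3 - 6*u^2*v + 4*u*v^2 + 4*u - 6*v^3 - 6*v) dv

Using F^*(f dg) = (f ∘ F) d(g ∘ F), substitute each coordinate x_i by F_i(u, v) in f_i, and replace dx_i by d F_i = (∂F_i/∂u) du + (∂F_i/∂v) dv.
  For the x component: f_1(F) = 2*u^2 + 2*v^2 + 2; d F_1 = (2*v) du + (2*u) dv
  For the y component: f_2(F) = u*(-9*u + 2*v); d F_2 = (-6*u) du + (0) dv
  For the z component: f_3(F) = -3*u^2 - 3*v^2 - 3; d F_3 = (2*u) du + (2*v) dv
Combining and collecting du, dv coefficients:
  coeff of du: 48*u^3 - 8*u^2*v - 6*u*v^2 - 6*u + 4*v^3 + 4*v
  coeff of dv: 4*u^3 - 6*u^2*v + 4*u*v^2 + 4*u - 6*v^3 - 6*v
F^* omega = (48*u^3 - 8*u^2*v - 6*u*v^2 - 6*u + 4*v^3 + 4*v) du + (4*u^3 - 6*u^2*v + 4*u*v^2 + 4*u - 6*v^3 - 6*v) dv.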